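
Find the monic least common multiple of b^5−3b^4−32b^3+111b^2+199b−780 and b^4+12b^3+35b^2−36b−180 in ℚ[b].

b^7+b^6−56b^5+19b^4+1027b^3−1316b^2−5508b+9360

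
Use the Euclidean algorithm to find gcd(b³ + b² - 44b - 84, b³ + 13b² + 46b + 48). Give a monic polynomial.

b + 2

Repeated division with remainder:
  b³ + b² - 44b - 84 = (b³ + 13b² + 46b + 48) + (-12b² - 90b - 132)
  b³ + 13b² + 46b + 48 = (-(1/12)b - 11/24)(-12b² - 90b - 132) + (-(25/4)b - 25/2)
  -12b² - 90b - 132 = ((48/25)b + 264/25)(-(25/4)b - 25/2) + (0)
Last nonzero remainder: -(25/4)b - 25/2. Dividing through by -25/4 gives the monic gcd b + 2.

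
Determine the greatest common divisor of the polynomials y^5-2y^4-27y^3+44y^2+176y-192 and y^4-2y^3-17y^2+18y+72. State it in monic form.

Repeated division with remainder:
  y^5-2y^4-27y^3+44y^2+176y-192 = (y)(y^4-2y^3-17y^2+18y+72) + (-10y^3+26y^2+104y-192)
  y^4-2y^3-17y^2+18y+72 = (-(1/10)y-3/50)(-10y^3+26y^2+104y-192) + (-(126/25)y^2+(126/25)y+1512/25)
  -10y^3+26y^2+104y-192 = ((125/63)y-200/63)(-(126/25)y^2+(126/25)y+1512/25) + (0)
Last nonzero remainder: -(126/25)y^2+(126/25)y+1512/25. Dividing through by -126/25 gives the monic gcd y^2-y-12.

y^2-y-12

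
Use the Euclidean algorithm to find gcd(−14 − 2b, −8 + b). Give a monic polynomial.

Repeated division with remainder:
  −2b − 14 = (−2)(b − 8) + (−30)
  b − 8 = (−(1/30)b + 4/15)(−30) + (0)
The last nonzero remainder is the constant −30, so the polynomials are coprime and gcd = 1.

1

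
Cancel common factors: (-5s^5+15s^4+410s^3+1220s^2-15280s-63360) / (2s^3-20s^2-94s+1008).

(-5s^3-70s^2-420s-880)/(2s+14)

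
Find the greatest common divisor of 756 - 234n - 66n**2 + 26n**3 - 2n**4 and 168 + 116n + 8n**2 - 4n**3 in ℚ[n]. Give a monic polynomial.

-21 - 4n + n**2

Euclidean algorithm in ℚ[n]:
  -2n**4 + 26n**3 - 66n**2 - 234n + 756 = ((1/2)n - 11/2)(-4n**3 + 8n**2 + 116n + 168) + (-80n**2 + 320n + 1680)
  -4n**3 + 8n**2 + 116n + 168 = ((1/20)n + 1/10)(-80n**2 + 320n + 1680) + (0)
Last nonzero remainder: -80n**2 + 320n + 1680. Dividing through by -80 gives the monic gcd n**2 - 4n - 21.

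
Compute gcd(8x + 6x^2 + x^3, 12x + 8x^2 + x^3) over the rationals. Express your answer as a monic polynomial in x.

2x + x^2

By polynomial division,
  x^3 + 6x^2 + 8x = (x^3 + 8x^2 + 12x) + (-2x^2 - 4x)
  x^3 + 8x^2 + 12x = (-(1/2)x - 3)(-2x^2 - 4x) + (0)
Last nonzero remainder: -2x^2 - 4x. Dividing through by -2 gives the monic gcd x^2 + 2x.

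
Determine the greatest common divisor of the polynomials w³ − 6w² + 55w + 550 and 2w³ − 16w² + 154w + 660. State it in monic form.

Euclidean algorithm in ℚ[w]:
  w³ − 6w² + 55w + 550 = (1/2)(2w³ − 16w² + 154w + 660) + (2w² − 22w + 220)
  2w³ − 16w² + 154w + 660 = (w + 3)(2w² − 22w + 220) + (0)
Last nonzero remainder: 2w² − 22w + 220. Dividing through by 2 gives the monic gcd w² − 11w + 110.

w² − 11w + 110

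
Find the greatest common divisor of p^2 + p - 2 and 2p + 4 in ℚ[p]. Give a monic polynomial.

p + 2

Euclidean algorithm in ℚ[p]:
  p^2 + p - 2 = ((1/2)p - 1/2)(2p + 4) + (0)
Last nonzero remainder: 2p + 4. Dividing through by 2 gives the monic gcd p + 2.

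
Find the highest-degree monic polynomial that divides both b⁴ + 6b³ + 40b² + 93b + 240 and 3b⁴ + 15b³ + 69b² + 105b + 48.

By polynomial division,
  b⁴ + 6b³ + 40b² + 93b + 240 = (1/3)(3b⁴ + 15b³ + 69b² + 105b + 48) + (b³ + 17b² + 58b + 224)
  3b⁴ + 15b³ + 69b² + 105b + 48 = (3b - 36)(b³ + 17b² + 58b + 224) + (507b² + 1521b + 8112)
  b³ + 17b² + 58b + 224 = ((1/507)b + 14/507)(507b² + 1521b + 8112) + (0)
Last nonzero remainder: 507b² + 1521b + 8112. Dividing through by 507 gives the monic gcd b² + 3b + 16.

b² + 3b + 16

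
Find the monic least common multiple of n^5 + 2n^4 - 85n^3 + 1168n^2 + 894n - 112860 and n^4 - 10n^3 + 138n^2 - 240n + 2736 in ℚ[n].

By polynomial division,
  n^5 + 2n^4 - 85n^3 + 1168n^2 + 894n - 112860 = (n + 12)(n^4 - 10n^3 + 138n^2 - 240n + 2736) + (-103n^3 - 248n^2 + 1038n - 145692)
  n^4 - 10n^3 + 138n^2 - 240n + 2736 = (-(1/103)n + 1278/10609)(-103n^3 - 248n^2 + 1038n - 145692) + ((1887900/10609)n^2 - (18879000/10609)n + 215220600/10609)
  -103n^3 - 248n^2 + 1038n - 145692 = (-(1092727/1887900)n - 2259717/314650)((1887900/10609)n^2 - (18879000/10609)n + 215220600/10609) + (0)
Last nonzero remainder: (1887900/10609)n^2 - (18879000/10609)n + 215220600/10609. Dividing through by 1887900/10609 gives the monic gcd n^2 - 10n + 114.
Then lcm(f, g) = f·g / gcd(f, g); expanding and making the result monic gives the answer.

n^7 + 2n^6 - 61n^5 + 1216n^4 - 1146n^3 - 84828n^2 + 21456n - 2708640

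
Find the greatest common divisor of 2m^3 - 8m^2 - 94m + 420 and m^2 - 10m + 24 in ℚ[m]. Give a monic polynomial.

Euclidean algorithm in ℚ[m]:
  2m^3 - 8m^2 - 94m + 420 = (2m + 12)(m^2 - 10m + 24) + (-22m + 132)
  m^2 - 10m + 24 = (-(1/22)m + 2/11)(-22m + 132) + (0)
Last nonzero remainder: -22m + 132. Dividing through by -22 gives the monic gcd m - 6.

m - 6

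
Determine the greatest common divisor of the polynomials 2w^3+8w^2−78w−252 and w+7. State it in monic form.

Euclidean algorithm in ℚ[w]:
  2w^3+8w^2−78w−252 = (2w^2−6w−36)(w+7) + (0)
The last nonzero remainder w+7 is already monic.

w+7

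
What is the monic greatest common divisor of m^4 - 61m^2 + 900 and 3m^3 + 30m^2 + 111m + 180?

Apply the Euclidean algorithm:
  m^4 - 61m^2 + 900 = ((1/3)m - 10/3)(3m^3 + 30m^2 + 111m + 180) + (2m^2 + 310m + 1500)
  3m^3 + 30m^2 + 111m + 180 = ((3/2)m - 435/2)(2m^2 + 310m + 1500) + (65286m + 326430)
  2m^2 + 310m + 1500 = ((1/32643)m + 50/10881)(65286m + 326430) + (0)
Last nonzero remainder: 65286m + 326430. Dividing through by 65286 gives the monic gcd m + 5.

m + 5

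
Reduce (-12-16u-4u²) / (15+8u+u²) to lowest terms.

(-4-4u)/(5+u)

Apply the Euclidean algorithm:
  -4u²-16u-12 = (-4)(u²+8u+15) + (16u+48)
  u²+8u+15 = ((1/16)u+5/16)(16u+48) + (0)
Last nonzero remainder: 16u+48. Dividing through by 16 gives the monic gcd u+3.
Cancel u+3 from numerator and denominator to get the reduced form.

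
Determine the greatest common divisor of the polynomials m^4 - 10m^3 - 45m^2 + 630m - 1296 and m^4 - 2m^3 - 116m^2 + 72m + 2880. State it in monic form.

m^2 + 2m - 48

By polynomial division,
  m^4 - 10m^3 - 45m^2 + 630m - 1296 = (m^4 - 2m^3 - 116m^2 + 72m + 2880) + (-8m^3 + 71m^2 + 558m - 4176)
  m^4 - 2m^3 - 116m^2 + 72m + 2880 = (-(1/8)m - 55/64)(-8m^3 + 71m^2 + 558m - 4176) + ((945/64)m^2 + (945/32)m - 2835/4)
  -8m^3 + 71m^2 + 558m - 4176 = (-(512/945)m + 1856/315)((945/64)m^2 + (945/32)m - 2835/4) + (0)
Last nonzero remainder: (945/64)m^2 + (945/32)m - 2835/4. Dividing through by 945/64 gives the monic gcd m^2 + 2m - 48.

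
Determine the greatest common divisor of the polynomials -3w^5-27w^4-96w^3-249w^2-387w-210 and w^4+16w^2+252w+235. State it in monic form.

w^2+6w+5

Apply the Euclidean algorithm:
  -3w^5-27w^4-96w^3-249w^2-387w-210 = (-3w-27)(w^4+16w^2+252w+235) + (-48w^3+939w^2+7122w+6135)
  w^4+16w^2+252w+235 = (-(1/48)w-313/768)(-48w^3+939w^2+7122w+6135) + ((140049/256)w^2+(420147/128)w+700245/256)
  -48w^3+939w^2+7122w+6135 = (-(4096/46683)w+104704/46683)((140049/256)w^2+(420147/128)w+700245/256) + (0)
Last nonzero remainder: (140049/256)w^2+(420147/128)w+700245/256. Dividing through by 140049/256 gives the monic gcd w^2+6w+5.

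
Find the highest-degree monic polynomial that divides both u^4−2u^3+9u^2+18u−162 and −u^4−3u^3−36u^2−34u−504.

u^2−2u+18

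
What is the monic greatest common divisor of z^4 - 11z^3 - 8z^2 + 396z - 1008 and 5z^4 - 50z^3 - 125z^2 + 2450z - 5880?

Repeated division with remainder:
  z^4 - 11z^3 - 8z^2 + 396z - 1008 = (1/5)(5z^4 - 50z^3 - 125z^2 + 2450z - 5880) + (-z^3 + 17z^2 - 94z + 168)
  5z^4 - 50z^3 - 125z^2 + 2450z - 5880 = (-5z - 35)(-z^3 + 17z^2 - 94z + 168) + (0)
Last nonzero remainder: -z^3 + 17z^2 - 94z + 168. Dividing through by -1 gives the monic gcd z^3 - 17z^2 + 94z - 168.

z^3 - 17z^2 + 94z - 168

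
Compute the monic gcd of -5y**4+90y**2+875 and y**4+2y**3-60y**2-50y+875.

Repeated division with remainder:
  -5y**4+90y**2+875 = (-5)(y**4+2y**3-60y**2-50y+875) + (10y**3-210y**2-250y+5250)
  y**4+2y**3-60y**2-50y+875 = ((1/10)y+23/10)(10y**3-210y**2-250y+5250) + (448y**2-11200)
  10y**3-210y**2-250y+5250 = ((5/224)y-15/32)(448y**2-11200) + (0)
Last nonzero remainder: 448y**2-11200. Dividing through by 448 gives the monic gcd y**2-25.

y**2-25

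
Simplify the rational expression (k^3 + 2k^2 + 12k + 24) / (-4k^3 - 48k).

(-k - 2)/(4k)

Euclidean algorithm in ℚ[k]:
  k^3 + 2k^2 + 12k + 24 = (-1/4)(-4k^3 - 48k) + (2k^2 + 24)
  -4k^3 - 48k = (-2k)(2k^2 + 24) + (0)
Last nonzero remainder: 2k^2 + 24. Dividing through by 2 gives the monic gcd k^2 + 12.
Cancel k^2 + 12 from numerator and denominator to get the reduced form.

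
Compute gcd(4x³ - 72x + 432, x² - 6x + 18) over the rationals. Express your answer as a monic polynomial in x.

x² - 6x + 18

Apply the Euclidean algorithm:
  4x³ - 72x + 432 = (4x + 24)(x² - 6x + 18) + (0)
The last nonzero remainder x² - 6x + 18 is already monic.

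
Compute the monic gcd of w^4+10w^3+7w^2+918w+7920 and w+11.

w+11

By polynomial division,
  w^4+10w^3+7w^2+918w+7920 = (w^3-w^2+18w+720)(w+11) + (0)
The last nonzero remainder w+11 is already monic.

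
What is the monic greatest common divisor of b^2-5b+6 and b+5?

1

Apply the Euclidean algorithm:
  b^2-5b+6 = (b-10)(b+5) + (56)
  b+5 = ((1/56)b+5/56)(56) + (0)
The last nonzero remainder is the constant 56, so the polynomials are coprime and gcd = 1.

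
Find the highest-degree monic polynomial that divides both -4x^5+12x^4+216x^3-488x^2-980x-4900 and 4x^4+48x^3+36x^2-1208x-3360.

x^2+2x-35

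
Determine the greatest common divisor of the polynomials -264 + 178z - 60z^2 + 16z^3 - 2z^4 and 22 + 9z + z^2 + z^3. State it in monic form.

11 - z + z^2

Apply the Euclidean algorithm:
  -2z^4 + 16z^3 - 60z^2 + 178z - 264 = (-2z + 18)(z^3 + z^2 + 9z + 22) + (-60z^2 + 60z - 660)
  z^3 + z^2 + 9z + 22 = (-(1/60)z - 1/30)(-60z^2 + 60z - 660) + (0)
Last nonzero remainder: -60z^2 + 60z - 660. Dividing through by -60 gives the monic gcd z^2 - z + 11.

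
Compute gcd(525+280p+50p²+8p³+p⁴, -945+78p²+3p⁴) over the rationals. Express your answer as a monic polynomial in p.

105+35p+3p²+p³

By polynomial division,
  p⁴+8p³+50p²+280p+525 = (1/3)(3p⁴+78p²-945) + (8p³+24p²+280p+840)
  3p⁴+78p²-945 = ((3/8)p-9/8)(8p³+24p²+280p+840) + (0)
Last nonzero remainder: 8p³+24p²+280p+840. Dividing through by 8 gives the monic gcd p³+3p²+35p+105.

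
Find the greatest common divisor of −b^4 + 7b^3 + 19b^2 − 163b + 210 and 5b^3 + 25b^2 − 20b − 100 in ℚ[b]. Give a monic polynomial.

b^2 + 3b − 10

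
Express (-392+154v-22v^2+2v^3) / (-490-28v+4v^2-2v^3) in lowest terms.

Euclidean algorithm in ℚ[v]:
  2v^3-22v^2+154v-392 = (-1)(-2v^3+4v^2-28v-490) + (-18v^2+126v-882)
  -2v^3+4v^2-28v-490 = ((1/9)v+5/9)(-18v^2+126v-882) + (0)
Last nonzero remainder: -18v^2+126v-882. Dividing through by -18 gives the monic gcd v^2-7v+49.
Cancel v^2-7v+49 from numerator and denominator to get the reduced form.

(4-v)/(5+v)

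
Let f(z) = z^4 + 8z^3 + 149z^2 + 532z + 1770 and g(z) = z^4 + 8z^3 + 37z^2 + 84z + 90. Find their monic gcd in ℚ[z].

z^2 + 4z + 15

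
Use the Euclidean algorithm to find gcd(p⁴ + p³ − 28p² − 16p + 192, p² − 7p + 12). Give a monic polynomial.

Repeated division with remainder:
  p⁴ + p³ − 28p² − 16p + 192 = (p² + 8p + 16)(p² − 7p + 12) + (0)
The last nonzero remainder p² − 7p + 12 is already monic.

p² − 7p + 12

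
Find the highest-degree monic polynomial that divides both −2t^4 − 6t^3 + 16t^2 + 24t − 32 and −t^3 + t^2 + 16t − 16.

Repeated division with remainder:
  −2t^4 − 6t^3 + 16t^2 + 24t − 32 = (2t + 8)(−t^3 + t^2 + 16t − 16) + (−24t^2 − 72t + 96)
  −t^3 + t^2 + 16t − 16 = ((1/24)t − 1/6)(−24t^2 − 72t + 96) + (0)
Last nonzero remainder: −24t^2 − 72t + 96. Dividing through by −24 gives the monic gcd t^2 + 3t − 4.

t^2 + 3t − 4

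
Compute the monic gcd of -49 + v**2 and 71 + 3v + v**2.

Repeated division with remainder:
  v**2 - 49 = (v**2 + 3v + 71) + (-3v - 120)
  v**2 + 3v + 71 = (-(1/3)v + 37/3)(-3v - 120) + (1551)
  -3v - 120 = (-(1/517)v - 40/517)(1551) + (0)
The last nonzero remainder is the constant 1551, so the polynomials are coprime and gcd = 1.

1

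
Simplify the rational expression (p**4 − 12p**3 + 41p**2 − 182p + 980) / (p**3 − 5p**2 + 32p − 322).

Apply the Euclidean algorithm:
  p**4 − 12p**3 + 41p**2 − 182p + 980 = (p − 7)(p**3 − 5p**2 + 32p − 322) + (−26p**2 + 364p − 1274)
  p**3 − 5p**2 + 32p − 322 = (−(1/26)p − 9/26)(−26p**2 + 364p − 1274) + (109p − 763)
  −26p**2 + 364p − 1274 = (−(26/109)p + 182/109)(109p − 763) + (0)
Last nonzero remainder: 109p − 763. Dividing through by 109 gives the monic gcd p − 7.
Cancel p − 7 from numerator and denominator to get the reduced form.

(p**3 − 5p**2 + 6p − 140)/(p**2 + 2p + 46)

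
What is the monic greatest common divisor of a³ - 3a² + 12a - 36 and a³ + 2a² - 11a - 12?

Repeated division with remainder:
  a³ - 3a² + 12a - 36 = (a³ + 2a² - 11a - 12) + (-5a² + 23a - 24)
  a³ + 2a² - 11a - 12 = (-(1/5)a - 33/25)(-5a² + 23a - 24) + ((364/25)a - 1092/25)
  -5a² + 23a - 24 = (-(125/364)a + 50/91)((364/25)a - 1092/25) + (0)
Last nonzero remainder: (364/25)a - 1092/25. Dividing through by 364/25 gives the monic gcd a - 3.

a - 3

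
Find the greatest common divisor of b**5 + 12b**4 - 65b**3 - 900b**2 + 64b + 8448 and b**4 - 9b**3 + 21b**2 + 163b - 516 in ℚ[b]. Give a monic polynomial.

By polynomial division,
  b**5 + 12b**4 - 65b**3 - 900b**2 + 64b + 8448 = (b + 21)(b**4 - 9b**3 + 21b**2 + 163b - 516) + (103b**3 - 1504b**2 - 2843b + 19284)
  b**4 - 9b**3 + 21b**2 + 163b - 516 = ((1/103)b + 577/10609)(103b**3 - 1504b**2 - 2843b + 19284) + ((1383426/10609)b**2 + (1383426/10609)b - 16601112/10609)
  103b**3 - 1504b**2 - 2843b + 19284 = ((1092727/1383426)b - 17048663/1383426)((1383426/10609)b**2 + (1383426/10609)b - 16601112/10609) + (0)
Last nonzero remainder: (1383426/10609)b**2 + (1383426/10609)b - 16601112/10609. Dividing through by 1383426/10609 gives the monic gcd b**2 + b - 12.

b**2 + b - 12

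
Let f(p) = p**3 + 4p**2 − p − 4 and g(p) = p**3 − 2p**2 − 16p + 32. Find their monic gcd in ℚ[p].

p + 4

Apply the Euclidean algorithm:
  p**3 + 4p**2 − p − 4 = (p**3 − 2p**2 − 16p + 32) + (6p**2 + 15p − 36)
  p**3 − 2p**2 − 16p + 32 = ((1/6)p − 3/4)(6p**2 + 15p − 36) + ((5/4)p + 5)
  6p**2 + 15p − 36 = ((24/5)p − 36/5)((5/4)p + 5) + (0)
Last nonzero remainder: (5/4)p + 5. Dividing through by 5/4 gives the monic gcd p + 4.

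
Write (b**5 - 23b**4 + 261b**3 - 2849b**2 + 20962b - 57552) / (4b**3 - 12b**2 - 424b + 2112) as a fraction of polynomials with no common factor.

(b**3 - 9b**2 + 87b - 1199)/(4b + 44)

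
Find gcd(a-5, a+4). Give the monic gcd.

By polynomial division,
  a-5 = (a+4) + (-9)
  a+4 = (-(1/9)a-4/9)(-9) + (0)
The last nonzero remainder is the constant -9, so the polynomials are coprime and gcd = 1.

1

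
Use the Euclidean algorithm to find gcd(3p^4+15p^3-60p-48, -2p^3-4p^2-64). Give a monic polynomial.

p+4

Euclidean algorithm in ℚ[p]:
  3p^4+15p^3-60p-48 = (-(3/2)p-9/2)(-2p^3-4p^2-64) + (-18p^2-156p-336)
  -2p^3-4p^2-64 = ((1/9)p-20/27)(-18p^2-156p-336) + (-(704/9)p-2816/9)
  -18p^2-156p-336 = ((81/352)p+189/176)(-(704/9)p-2816/9) + (0)
Last nonzero remainder: -(704/9)p-2816/9. Dividing through by -704/9 gives the monic gcd p+4.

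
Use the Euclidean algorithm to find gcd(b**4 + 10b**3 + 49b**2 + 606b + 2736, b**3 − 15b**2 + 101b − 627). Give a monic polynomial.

b**2 − 4b + 57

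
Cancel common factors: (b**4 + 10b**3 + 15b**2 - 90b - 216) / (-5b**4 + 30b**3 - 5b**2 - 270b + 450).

By polynomial division,
  b**4 + 10b**3 + 15b**2 - 90b - 216 = (-1/5)(-5b**4 + 30b**3 - 5b**2 - 270b + 450) + (16b**3 + 14b**2 - 144b - 126)
  -5b**4 + 30b**3 - 5b**2 - 270b + 450 = (-(5/16)b + 275/128)(16b**3 + 14b**2 - 144b - 126) + (-(5125/64)b**2 + 46125/64)
  16b**3 + 14b**2 - 144b - 126 = (-(1024/5125)b - 896/5125)(-(5125/64)b**2 + 46125/64) + (0)
Last nonzero remainder: -(5125/64)b**2 + 46125/64. Dividing through by -5125/64 gives the monic gcd b**2 - 9.
Cancel b**2 - 9 from numerator and denominator to get the reduced form.

(-b**2 - 10b - 24)/(5b**2 - 30b + 50)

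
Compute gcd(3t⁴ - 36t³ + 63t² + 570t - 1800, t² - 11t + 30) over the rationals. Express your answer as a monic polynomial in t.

t² - 11t + 30

Repeated division with remainder:
  3t⁴ - 36t³ + 63t² + 570t - 1800 = (3t² - 3t - 60)(t² - 11t + 30) + (0)
The last nonzero remainder t² - 11t + 30 is already monic.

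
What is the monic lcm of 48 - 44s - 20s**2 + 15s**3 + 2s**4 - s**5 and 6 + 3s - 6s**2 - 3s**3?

Euclidean algorithm in ℚ[s]:
  -s**5 + 2s**4 + 15s**3 - 20s**2 - 44s + 48 = ((1/3)s**2 - (4/3)s - 2)(-3s**3 - 6s**2 + 3s + 6) + (-30s**2 - 30s + 60)
  -3s**3 - 6s**2 + 3s + 6 = ((1/10)s + 1/10)(-30s**2 - 30s + 60) + (0)
Last nonzero remainder: -30s**2 - 30s + 60. Dividing through by -30 gives the monic gcd s**2 + s - 2.
Then lcm(f, g) = f·g / gcd(f, g); expanding and making the result monic gives the answer.

-48 - 4s + 64s**2 + 5s**3 - 17s**4 - s**5 + s**6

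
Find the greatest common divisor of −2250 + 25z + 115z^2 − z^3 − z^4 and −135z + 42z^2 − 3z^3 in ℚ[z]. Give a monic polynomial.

45 − 14z + z^2

Repeated division with remainder:
  −z^4 − z^3 + 115z^2 + 25z − 2250 = ((1/3)z + 5)(−3z^3 + 42z^2 − 135z) + (−50z^2 + 700z − 2250)
  −3z^3 + 42z^2 − 135z = ((3/50)z)(−50z^2 + 700z − 2250) + (0)
Last nonzero remainder: −50z^2 + 700z − 2250. Dividing through by −50 gives the monic gcd z^2 − 14z + 45.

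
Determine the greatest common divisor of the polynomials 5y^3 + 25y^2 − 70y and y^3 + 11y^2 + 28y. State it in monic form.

By polynomial division,
  5y^3 + 25y^2 − 70y = (5)(y^3 + 11y^2 + 28y) + (−30y^2 − 210y)
  y^3 + 11y^2 + 28y = (−(1/30)y − 2/15)(−30y^2 − 210y) + (0)
Last nonzero remainder: −30y^2 − 210y. Dividing through by −30 gives the monic gcd y^2 + 7y.

y^2 + 7y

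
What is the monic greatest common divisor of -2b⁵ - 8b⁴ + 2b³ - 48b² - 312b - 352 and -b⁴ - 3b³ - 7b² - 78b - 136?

Apply the Euclidean algorithm:
  -2b⁵ - 8b⁴ + 2b³ - 48b² - 312b - 352 = (2b + 2)(-b⁴ - 3b³ - 7b² - 78b - 136) + (22b³ + 122b² + 116b - 80)
  -b⁴ - 3b³ - 7b² - 78b - 136 = (-(1/22)b + 14/121)(22b³ + 122b² + 116b - 80) + (-(1917/121)b² - (11502/121)b - 15336/121)
  22b³ + 122b² + 116b - 80 = (-(2662/1917)b + 1210/1917)(-(1917/121)b² - (11502/121)b - 15336/121) + (0)
Last nonzero remainder: -(1917/121)b² - (11502/121)b - 15336/121. Dividing through by -1917/121 gives the monic gcd b² + 6b + 8.

b² + 6b + 8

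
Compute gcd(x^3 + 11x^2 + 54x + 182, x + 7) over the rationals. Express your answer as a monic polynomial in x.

Euclidean algorithm in ℚ[x]:
  x^3 + 11x^2 + 54x + 182 = (x^2 + 4x + 26)(x + 7) + (0)
The last nonzero remainder x + 7 is already monic.

x + 7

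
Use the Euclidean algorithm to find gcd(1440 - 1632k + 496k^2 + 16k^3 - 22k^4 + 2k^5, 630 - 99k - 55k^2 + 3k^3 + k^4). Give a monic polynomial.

Euclidean algorithm in ℚ[k]:
  2k^5 - 22k^4 + 16k^3 + 496k^2 - 1632k + 1440 = (2k - 28)(k^4 + 3k^3 - 55k^2 - 99k + 630) + (210k^3 - 846k^2 - 5664k + 19080)
  k^4 + 3k^3 - 55k^2 - 99k + 630 = ((1/210)k + 41/1225)(210k^3 - 846k^2 - 5664k + 19080) + ((351/1225)k^2 - (351/1225)k - 2106/245)
  210k^3 - 846k^2 - 5664k + 19080 = ((85750/117)k - 259700/117)((351/1225)k^2 - (351/1225)k - 2106/245) + (0)
Last nonzero remainder: (351/1225)k^2 - (351/1225)k - 2106/245. Dividing through by 351/1225 gives the monic gcd k^2 - k - 30.

-30 - k + k^2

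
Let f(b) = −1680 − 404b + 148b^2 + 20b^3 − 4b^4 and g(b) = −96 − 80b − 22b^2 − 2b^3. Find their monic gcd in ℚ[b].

By polynomial division,
  −4b^4 + 20b^3 + 148b^2 − 404b − 1680 = (2b − 32)(−2b^3 − 22b^2 − 80b − 96) + (−396b^2 − 2772b − 4752)
  −2b^3 − 22b^2 − 80b − 96 = ((1/198)b + 2/99)(−396b^2 − 2772b − 4752) + (0)
Last nonzero remainder: −396b^2 − 2772b − 4752. Dividing through by −396 gives the monic gcd b^2 + 7b + 12.

12 + 7b + b^2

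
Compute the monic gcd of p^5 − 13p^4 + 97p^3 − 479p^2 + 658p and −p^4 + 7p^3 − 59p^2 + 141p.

Apply the Euclidean algorithm:
  p^5 − 13p^4 + 97p^3 − 479p^2 + 658p = (−p + 6)(−p^4 + 7p^3 − 59p^2 + 141p) + (−4p^3 + 16p^2 − 188p)
  −p^4 + 7p^3 − 59p^2 + 141p = ((1/4)p − 3/4)(−4p^3 + 16p^2 − 188p) + (0)
Last nonzero remainder: −4p^3 + 16p^2 − 188p. Dividing through by −4 gives the monic gcd p^3 − 4p^2 + 47p.

p^3 − 4p^2 + 47p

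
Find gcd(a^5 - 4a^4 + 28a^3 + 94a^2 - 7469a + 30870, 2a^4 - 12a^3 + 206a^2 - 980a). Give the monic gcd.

Apply the Euclidean algorithm:
  a^5 - 4a^4 + 28a^3 + 94a^2 - 7469a + 30870 = ((1/2)a + 1)(2a^4 - 12a^3 + 206a^2 - 980a) + (-63a^3 + 378a^2 - 6489a + 30870)
  2a^4 - 12a^3 + 206a^2 - 980a = (-(2/63)a)(-63a^3 + 378a^2 - 6489a + 30870) + (0)
Last nonzero remainder: -63a^3 + 378a^2 - 6489a + 30870. Dividing through by -63 gives the monic gcd a^3 - 6a^2 + 103a - 490.

a^3 - 6a^2 + 103a - 490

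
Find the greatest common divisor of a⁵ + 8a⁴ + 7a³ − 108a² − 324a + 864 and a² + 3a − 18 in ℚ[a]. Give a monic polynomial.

Euclidean algorithm in ℚ[a]:
  a⁵ + 8a⁴ + 7a³ − 108a² − 324a + 864 = (a³ + 5a² + 10a − 48)(a² + 3a − 18) + (0)
The last nonzero remainder a² + 3a − 18 is already monic.

a² + 3a − 18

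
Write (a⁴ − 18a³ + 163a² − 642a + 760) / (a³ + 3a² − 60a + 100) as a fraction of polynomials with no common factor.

Apply the Euclidean algorithm:
  a⁴ − 18a³ + 163a² − 642a + 760 = (a − 21)(a³ + 3a² − 60a + 100) + (286a² − 2002a + 2860)
  a³ + 3a² − 60a + 100 = ((1/286)a + 5/143)(286a² − 2002a + 2860) + (0)
Last nonzero remainder: 286a² − 2002a + 2860. Dividing through by 286 gives the monic gcd a² − 7a + 10.
Cancel a² − 7a + 10 from numerator and denominator to get the reduced form.

(a² − 11a + 76)/(a + 10)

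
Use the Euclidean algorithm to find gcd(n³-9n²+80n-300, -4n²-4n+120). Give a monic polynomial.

n-5

Repeated division with remainder:
  n³-9n²+80n-300 = (-(1/4)n+5/2)(-4n²-4n+120) + (120n-600)
  -4n²-4n+120 = (-(1/30)n-1/5)(120n-600) + (0)
Last nonzero remainder: 120n-600. Dividing through by 120 gives the monic gcd n-5.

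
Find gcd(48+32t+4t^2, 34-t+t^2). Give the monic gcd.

Repeated division with remainder:
  4t^2+32t+48 = (4)(t^2-t+34) + (36t-88)
  t^2-t+34 = ((1/36)t+13/324)(36t-88) + (3040/81)
  36t-88 = ((729/760)t-891/380)(3040/81) + (0)
The last nonzero remainder is the constant 3040/81, so the polynomials are coprime and gcd = 1.

1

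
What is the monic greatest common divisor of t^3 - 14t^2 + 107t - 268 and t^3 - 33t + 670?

t^2 - 10t + 67

Euclidean algorithm in ℚ[t]:
  t^3 - 14t^2 + 107t - 268 = (t^3 - 33t + 670) + (-14t^2 + 140t - 938)
  t^3 - 33t + 670 = (-(1/14)t - 5/7)(-14t^2 + 140t - 938) + (0)
Last nonzero remainder: -14t^2 + 140t - 938. Dividing through by -14 gives the monic gcd t^2 - 10t + 67.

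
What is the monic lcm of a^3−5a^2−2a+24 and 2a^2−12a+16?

a^4−7a^3+8a^2+28a−48

Euclidean algorithm in ℚ[a]:
  a^3−5a^2−2a+24 = ((1/2)a+1/2)(2a^2−12a+16) + (−4a+16)
  2a^2−12a+16 = (−(1/2)a+1)(−4a+16) + (0)
Last nonzero remainder: −4a+16. Dividing through by −4 gives the monic gcd a−4.
Then lcm(f, g) = f·g / gcd(f, g); expanding and making the result monic gives the answer.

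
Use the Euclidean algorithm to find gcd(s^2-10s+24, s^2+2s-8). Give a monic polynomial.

Euclidean algorithm in ℚ[s]:
  s^2-10s+24 = (s^2+2s-8) + (-12s+32)
  s^2+2s-8 = (-(1/12)s-7/18)(-12s+32) + (40/9)
  -12s+32 = (-(27/10)s+36/5)(40/9) + (0)
The last nonzero remainder is the constant 40/9, so the polynomials are coprime and gcd = 1.

1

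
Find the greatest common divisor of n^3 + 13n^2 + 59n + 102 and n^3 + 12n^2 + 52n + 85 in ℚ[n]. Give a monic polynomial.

n^2 + 7n + 17

By polynomial division,
  n^3 + 13n^2 + 59n + 102 = (n^3 + 12n^2 + 52n + 85) + (n^2 + 7n + 17)
  n^3 + 12n^2 + 52n + 85 = (n + 5)(n^2 + 7n + 17) + (0)
The last nonzero remainder n^2 + 7n + 17 is already monic.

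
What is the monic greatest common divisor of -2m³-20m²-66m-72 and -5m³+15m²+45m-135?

m+3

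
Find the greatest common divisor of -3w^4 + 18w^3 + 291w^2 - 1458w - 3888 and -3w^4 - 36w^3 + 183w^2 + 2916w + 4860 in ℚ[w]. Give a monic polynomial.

w^3 + 2w^2 - 81w - 162

Apply the Euclidean algorithm:
  -3w^4 + 18w^3 + 291w^2 - 1458w - 3888 = (-3w^4 - 36w^3 + 183w^2 + 2916w + 4860) + (54w^3 + 108w^2 - 4374w - 8748)
  -3w^4 - 36w^3 + 183w^2 + 2916w + 4860 = (-(1/18)w - 5/9)(54w^3 + 108w^2 - 4374w - 8748) + (0)
Last nonzero remainder: 54w^3 + 108w^2 - 4374w - 8748. Dividing through by 54 gives the monic gcd w^3 + 2w^2 - 81w - 162.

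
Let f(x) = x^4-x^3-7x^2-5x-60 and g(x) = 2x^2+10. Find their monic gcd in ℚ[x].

x^2+5

Euclidean algorithm in ℚ[x]:
  x^4-x^3-7x^2-5x-60 = ((1/2)x^2-(1/2)x-6)(2x^2+10) + (0)
Last nonzero remainder: 2x^2+10. Dividing through by 2 gives the monic gcd x^2+5.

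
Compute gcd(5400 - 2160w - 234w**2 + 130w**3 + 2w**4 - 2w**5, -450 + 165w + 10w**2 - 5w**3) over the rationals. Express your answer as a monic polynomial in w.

Repeated division with remainder:
  -2w**5 + 2w**4 + 130w**3 - 234w**2 - 2160w + 5400 = ((2/5)w**2 + (2/5)w - 12)(-5w**3 + 10w**2 + 165w - 450) + (0)
Last nonzero remainder: -5w**3 + 10w**2 + 165w - 450. Dividing through by -5 gives the monic gcd w**3 - 2w**2 - 33w + 90.

90 - 33w - 2w**2 + w**3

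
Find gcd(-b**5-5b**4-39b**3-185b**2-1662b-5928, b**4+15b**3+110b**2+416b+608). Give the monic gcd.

b**3+11b**2+66b+152

Euclidean algorithm in ℚ[b]:
  -b**5-5b**4-39b**3-185b**2-1662b-5928 = (-b+10)(b**4+15b**3+110b**2+416b+608) + (-79b**3-869b**2-5214b-12008)
  b**4+15b**3+110b**2+416b+608 = (-(1/79)b-4/79)(-79b**3-869b**2-5214b-12008) + (0)
Last nonzero remainder: -79b**3-869b**2-5214b-12008. Dividing through by -79 gives the monic gcd b**3+11b**2+66b+152.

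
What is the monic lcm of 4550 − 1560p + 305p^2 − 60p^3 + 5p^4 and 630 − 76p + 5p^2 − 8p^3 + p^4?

16380 − 1976p + 760p^2 − 284p^3 + 31p^4 − 8p^5 + p^6

Apply the Euclidean algorithm:
  5p^4 − 60p^3 + 305p^2 − 1560p + 4550 = (5)(p^4 − 8p^3 + 5p^2 − 76p + 630) + (−20p^3 + 280p^2 − 1180p + 1400)
  p^4 − 8p^3 + 5p^2 − 76p + 630 = (−(1/20)p − 3/10)(−20p^3 + 280p^2 − 1180p + 1400) + (30p^2 − 360p + 1050)
  −20p^3 + 280p^2 − 1180p + 1400 = (−(2/3)p + 4/3)(30p^2 − 360p + 1050) + (0)
Last nonzero remainder: 30p^2 − 360p + 1050. Dividing through by 30 gives the monic gcd p^2 − 12p + 35.
Then lcm(f, g) = f·g / gcd(f, g); expanding and making the result monic gives the answer.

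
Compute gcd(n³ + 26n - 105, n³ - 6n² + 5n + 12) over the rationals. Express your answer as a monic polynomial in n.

n - 3

Apply the Euclidean algorithm:
  n³ + 26n - 105 = (n³ - 6n² + 5n + 12) + (6n² + 21n - 117)
  n³ - 6n² + 5n + 12 = ((1/6)n - 19/12)(6n² + 21n - 117) + ((231/4)n - 693/4)
  6n² + 21n - 117 = ((8/77)n + 52/77)((231/4)n - 693/4) + (0)
Last nonzero remainder: (231/4)n - 693/4. Dividing through by 231/4 gives the monic gcd n - 3.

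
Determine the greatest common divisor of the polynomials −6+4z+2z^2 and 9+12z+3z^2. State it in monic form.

Apply the Euclidean algorithm:
  2z^2+4z−6 = (2/3)(3z^2+12z+9) + (−4z−12)
  3z^2+12z+9 = (−(3/4)z−3/4)(−4z−12) + (0)
Last nonzero remainder: −4z−12. Dividing through by −4 gives the monic gcd z+3.

3+z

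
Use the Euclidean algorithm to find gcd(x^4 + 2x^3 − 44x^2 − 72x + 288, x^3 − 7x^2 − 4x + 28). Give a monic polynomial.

x − 2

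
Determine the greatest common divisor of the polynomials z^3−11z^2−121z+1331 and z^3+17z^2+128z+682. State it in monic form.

z+11

Euclidean algorithm in ℚ[z]:
  z^3−11z^2−121z+1331 = (z^3+17z^2+128z+682) + (−28z^2−249z+649)
  z^3+17z^2+128z+682 = (−(1/28)z−227/784)(−28z^2−249z+649) + ((62001/784)z+682011/784)
  −28z^2−249z+649 = (−(21952/62001)z+46256/62001)((62001/784)z+682011/784) + (0)
Last nonzero remainder: (62001/784)z+682011/784. Dividing through by 62001/784 gives the monic gcd z+11.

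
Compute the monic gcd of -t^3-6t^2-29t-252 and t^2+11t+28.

t+7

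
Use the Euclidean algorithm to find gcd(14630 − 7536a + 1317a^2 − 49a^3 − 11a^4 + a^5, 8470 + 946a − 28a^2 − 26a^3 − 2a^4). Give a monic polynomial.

By polynomial division,
  a^5 − 11a^4 − 49a^3 + 1317a^2 − 7536a + 14630 = (−(1/2)a + 12)(−2a^4 − 26a^3 − 28a^2 + 946a + 8470) + (249a^3 + 2126a^2 − 14653a − 87010)
  −2a^4 − 26a^3 − 28a^2 + 946a + 8470 = (−(2/249)a − 2222/62001)(249a^3 + 2126a^2 − 14653a − 87010) + (−(4309250/62001)a^2 − (17237000/62001)a + 331812250/62001)
  249a^3 + 2126a^2 − 14653a − 87010 = (−(15438249/4309250)a − 7006113/430925)(−(4309250/62001)a^2 − (17237000/62001)a + 331812250/62001) + (0)
Last nonzero remainder: −(4309250/62001)a^2 − (17237000/62001)a + 331812250/62001. Dividing through by −4309250/62001 gives the monic gcd a^2 + 4a − 77.

−77 + 4a + a^2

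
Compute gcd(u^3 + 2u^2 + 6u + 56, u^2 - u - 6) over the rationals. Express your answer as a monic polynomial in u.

1

Apply the Euclidean algorithm:
  u^3 + 2u^2 + 6u + 56 = (u + 3)(u^2 - u - 6) + (15u + 74)
  u^2 - u - 6 = ((1/15)u - 89/225)(15u + 74) + (5236/225)
  15u + 74 = ((3375/5236)u + 8325/2618)(5236/225) + (0)
The last nonzero remainder is the constant 5236/225, so the polynomials are coprime and gcd = 1.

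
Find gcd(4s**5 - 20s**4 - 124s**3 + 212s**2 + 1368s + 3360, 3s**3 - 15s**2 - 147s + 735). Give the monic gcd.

s**2 - 12s + 35

Euclidean algorithm in ℚ[s]:
  4s**5 - 20s**4 - 124s**3 + 212s**2 + 1368s + 3360 = ((4/3)s**2 + 24)(3s**3 - 15s**2 - 147s + 735) + (-408s**2 + 4896s - 14280)
  3s**3 - 15s**2 - 147s + 735 = (-(1/136)s - 7/136)(-408s**2 + 4896s - 14280) + (0)
Last nonzero remainder: -408s**2 + 4896s - 14280. Dividing through by -408 gives the monic gcd s**2 - 12s + 35.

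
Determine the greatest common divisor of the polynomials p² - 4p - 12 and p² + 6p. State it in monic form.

1

By polynomial division,
  p² - 4p - 12 = (p² + 6p) + (-10p - 12)
  p² + 6p = (-(1/10)p - 12/25)(-10p - 12) + (-144/25)
  -10p - 12 = ((125/72)p + 25/12)(-144/25) + (0)
The last nonzero remainder is the constant -144/25, so the polynomials are coprime and gcd = 1.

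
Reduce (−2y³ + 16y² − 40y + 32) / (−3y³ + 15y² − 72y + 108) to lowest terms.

By polynomial division,
  −2y³ + 16y² − 40y + 32 = (2/3)(−3y³ + 15y² − 72y + 108) + (6y² + 8y − 40)
  −3y³ + 15y² − 72y + 108 = (−(1/2)y + 19/6)(6y² + 8y − 40) + (−(352/3)y + 704/3)
  6y² + 8y − 40 = (−(9/176)y − 15/88)(−(352/3)y + 704/3) + (0)
Last nonzero remainder: −(352/3)y + 704/3. Dividing through by −352/3 gives the monic gcd y − 2.
Cancel y − 2 from numerator and denominator to get the reduced form.

(2y² − 12y + 16)/(3y² − 9y + 54)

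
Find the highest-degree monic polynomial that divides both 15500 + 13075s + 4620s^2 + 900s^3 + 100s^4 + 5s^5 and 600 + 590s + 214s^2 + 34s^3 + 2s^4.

100 + 65s + 14s^2 + s^3

By polynomial division,
  5s^5 + 100s^4 + 900s^3 + 4620s^2 + 13075s + 15500 = ((5/2)s + 15/2)(2s^4 + 34s^3 + 214s^2 + 590s + 600) + (110s^3 + 1540s^2 + 7150s + 11000)
  2s^4 + 34s^3 + 214s^2 + 590s + 600 = ((1/55)s + 3/55)(110s^3 + 1540s^2 + 7150s + 11000) + (0)
Last nonzero remainder: 110s^3 + 1540s^2 + 7150s + 11000. Dividing through by 110 gives the monic gcd s^3 + 14s^2 + 65s + 100.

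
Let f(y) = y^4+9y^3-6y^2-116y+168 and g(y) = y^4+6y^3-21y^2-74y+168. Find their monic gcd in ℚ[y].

y^2+5y-14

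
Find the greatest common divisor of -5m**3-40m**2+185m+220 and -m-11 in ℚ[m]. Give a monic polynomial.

m+11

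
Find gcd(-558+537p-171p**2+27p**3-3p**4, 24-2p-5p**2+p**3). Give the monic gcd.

-3+p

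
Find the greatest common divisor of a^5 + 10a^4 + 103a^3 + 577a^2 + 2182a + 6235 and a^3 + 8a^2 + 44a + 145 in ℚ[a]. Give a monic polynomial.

a^3 + 8a^2 + 44a + 145

Repeated division with remainder:
  a^5 + 10a^4 + 103a^3 + 577a^2 + 2182a + 6235 = (a^2 + 2a + 43)(a^3 + 8a^2 + 44a + 145) + (0)
The last nonzero remainder a^3 + 8a^2 + 44a + 145 is already monic.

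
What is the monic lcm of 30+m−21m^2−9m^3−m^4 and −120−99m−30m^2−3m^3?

Euclidean algorithm in ℚ[m]:
  −m^4−9m^3−21m^2+m+30 = ((1/3)m−1/3)(−3m^3−30m^2−99m−120) + (2m^2+8m−10)
  −3m^3−30m^2−99m−120 = (−(3/2)m−9)(2m^2+8m−10) + (−42m−210)
  2m^2+8m−10 = (−(1/21)m+1/21)(−42m−210) + (0)
Last nonzero remainder: −42m−210. Dividing through by −42 gives the monic gcd m+5.
Then lcm(f, g) = f·g / gcd(f, g); expanding and making the result monic gives the answer.

−240−158m+133m^2+176m^3+74m^4+14m^5+m^6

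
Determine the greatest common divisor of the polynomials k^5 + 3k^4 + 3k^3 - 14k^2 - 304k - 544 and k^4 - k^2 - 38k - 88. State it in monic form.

Repeated division with remainder:
  k^5 + 3k^4 + 3k^3 - 14k^2 - 304k - 544 = (k + 3)(k^4 - k^2 - 38k - 88) + (4k^3 + 27k^2 - 102k - 280)
  k^4 - k^2 - 38k - 88 = ((1/4)k - 27/16)(4k^3 + 27k^2 - 102k - 280) + ((1121/16)k^2 - (1121/8)k - 1121/2)
  4k^3 + 27k^2 - 102k - 280 = ((64/1121)k + 560/1121)((1121/16)k^2 - (1121/8)k - 1121/2) + (0)
Last nonzero remainder: (1121/16)k^2 - (1121/8)k - 1121/2. Dividing through by 1121/16 gives the monic gcd k^2 - 2k - 8.

k^2 - 2k - 8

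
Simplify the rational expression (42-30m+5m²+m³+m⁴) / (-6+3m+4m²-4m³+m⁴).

Apply the Euclidean algorithm:
  m⁴+m³+5m²-30m+42 = (m⁴-4m³+4m²+3m-6) + (5m³+m²-33m+48)
  m⁴-4m³+4m²+3m-6 = ((1/5)m-21/25)(5m³+m²-33m+48) + ((286/25)m²-(858/25)m+858/25)
  5m³+m²-33m+48 = ((125/286)m+200/143)((286/25)m²-(858/25)m+858/25) + (0)
Last nonzero remainder: (286/25)m²-(858/25)m+858/25. Dividing through by 286/25 gives the monic gcd m²-3m+3.
Cancel m²-3m+3 from numerator and denominator to get the reduced form.

(14+4m+m²)/(-2-m+m²)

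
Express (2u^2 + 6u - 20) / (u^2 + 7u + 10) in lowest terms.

(2u - 4)/(u + 2)

By polynomial division,
  2u^2 + 6u - 20 = (2)(u^2 + 7u + 10) + (-8u - 40)
  u^2 + 7u + 10 = (-(1/8)u - 1/4)(-8u - 40) + (0)
Last nonzero remainder: -8u - 40. Dividing through by -8 gives the monic gcd u + 5.
Cancel u + 5 from numerator and denominator to get the reduced form.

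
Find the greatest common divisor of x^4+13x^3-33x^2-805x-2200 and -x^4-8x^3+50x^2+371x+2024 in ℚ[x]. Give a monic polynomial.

Apply the Euclidean algorithm:
  x^4+13x^3-33x^2-805x-2200 = (-1)(-x^4-8x^3+50x^2+371x+2024) + (5x^3+17x^2-434x-176)
  -x^4-8x^3+50x^2+371x+2024 = (-(1/5)x-23/25)(5x^3+17x^2-434x-176) + (-(529/25)x^2-(1587/25)x+46552/25)
  5x^3+17x^2-434x-176 = (-(125/529)x-50/529)(-(529/25)x^2-(1587/25)x+46552/25) + (0)
Last nonzero remainder: -(529/25)x^2-(1587/25)x+46552/25. Dividing through by -529/25 gives the monic gcd x^2+3x-88.

x^2+3x-88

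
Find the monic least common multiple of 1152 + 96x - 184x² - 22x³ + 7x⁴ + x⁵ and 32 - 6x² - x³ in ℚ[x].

Repeated division with remainder:
  x⁵ + 7x⁴ - 22x³ - 184x² + 96x + 1152 = (-x² - x + 28)(-x³ - 6x² + 32) + (16x² + 128x + 256)
  -x³ - 6x² + 32 = (-(1/16)x + 1/8)(16x² + 128x + 256) + (0)
Last nonzero remainder: 16x² + 128x + 256. Dividing through by 16 gives the monic gcd x² + 8x + 16.
Then lcm(f, g) = f·g / gcd(f, g); expanding and making the result monic gives the answer.

-2304 + 960x + 464x² - 140x³ - 36x⁴ + 5x⁵ + x⁶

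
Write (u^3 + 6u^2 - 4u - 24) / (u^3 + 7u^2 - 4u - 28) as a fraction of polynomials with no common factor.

(u + 6)/(u + 7)

Repeated division with remainder:
  u^3 + 6u^2 - 4u - 24 = (u^3 + 7u^2 - 4u - 28) + (-u^2 + 4)
  u^3 + 7u^2 - 4u - 28 = (-u - 7)(-u^2 + 4) + (0)
Last nonzero remainder: -u^2 + 4. Dividing through by -1 gives the monic gcd u^2 - 4.
Cancel u^2 - 4 from numerator and denominator to get the reduced form.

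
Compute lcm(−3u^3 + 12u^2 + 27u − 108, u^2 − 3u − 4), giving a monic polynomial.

Repeated division with remainder:
  −3u^3 + 12u^2 + 27u − 108 = (−3u + 3)(u^2 − 3u − 4) + (24u − 96)
  u^2 − 3u − 4 = ((1/24)u + 1/24)(24u − 96) + (0)
Last nonzero remainder: 24u − 96. Dividing through by 24 gives the monic gcd u − 4.
Then lcm(f, g) = f·g / gcd(f, g); expanding and making the result monic gives the answer.

u^4 − 3u^3 − 13u^2 + 27u + 36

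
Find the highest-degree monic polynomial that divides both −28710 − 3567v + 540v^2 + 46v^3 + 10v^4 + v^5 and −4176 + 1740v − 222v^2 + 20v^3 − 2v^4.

Repeated division with remainder:
  v^5 + 10v^4 + 46v^3 + 540v^2 − 3567v − 28710 = (−(1/2)v − 10)(−2v^4 + 20v^3 − 222v^2 + 1740v − 4176) + (135v^3 − 810v^2 + 11745v − 70470)
  −2v^4 + 20v^3 − 222v^2 + 1740v − 4176 = (−(2/135)v + 8/135)(135v^3 − 810v^2 + 11745v − 70470) + (0)
Last nonzero remainder: 135v^3 − 810v^2 + 11745v − 70470. Dividing through by 135 gives the monic gcd v^3 − 6v^2 + 87v − 522.

−522 + 87v − 6v^2 + v^3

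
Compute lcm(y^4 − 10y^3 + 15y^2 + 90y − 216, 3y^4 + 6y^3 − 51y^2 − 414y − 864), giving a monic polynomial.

Euclidean algorithm in ℚ[y]:
  y^4 − 10y^3 + 15y^2 + 90y − 216 = (1/3)(3y^4 + 6y^3 − 51y^2 − 414y − 864) + (−12y^3 + 32y^2 + 228y + 72)
  3y^4 + 6y^3 − 51y^2 − 414y − 864 = (−(1/4)y − 7/6)(−12y^3 + 32y^2 + 228y + 72) + ((130/3)y^2 − 130y − 780)
  −12y^3 + 32y^2 + 228y + 72 = (−(18/65)y − 6/65)((130/3)y^2 − 130y − 780) + (0)
Last nonzero remainder: (130/3)y^2 − 130y − 780. Dividing through by 130/3 gives the monic gcd y^2 − 3y − 18.
Then lcm(f, g) = f·g / gcd(f, g); expanding and making the result monic gives the answer.

y^6 − 5y^5 − 19y^4 + 5y^3 + 474y^2 + 360y − 3456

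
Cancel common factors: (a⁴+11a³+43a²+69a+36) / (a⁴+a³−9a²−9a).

(a²+7a+12)/(a²−3a)

Repeated division with remainder:
  a⁴+11a³+43a²+69a+36 = (a⁴+a³−9a²−9a) + (10a³+52a²+78a+36)
  a⁴+a³−9a²−9a = ((1/10)a−21/50)(10a³+52a²+78a+36) + ((126/25)a²+(504/25)a+378/25)
  10a³+52a²+78a+36 = ((125/63)a+50/21)((126/25)a²+(504/25)a+378/25) + (0)
Last nonzero remainder: (126/25)a²+(504/25)a+378/25. Dividing through by 126/25 gives the monic gcd a²+4a+3.
Cancel a²+4a+3 from numerator and denominator to get the reduced form.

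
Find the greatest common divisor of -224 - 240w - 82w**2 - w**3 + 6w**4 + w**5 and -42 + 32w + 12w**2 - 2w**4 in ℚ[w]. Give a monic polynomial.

7 + 4w + w**2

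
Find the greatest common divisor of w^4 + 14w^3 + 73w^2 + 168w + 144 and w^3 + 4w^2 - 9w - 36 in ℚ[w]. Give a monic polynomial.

Euclidean algorithm in ℚ[w]:
  w^4 + 14w^3 + 73w^2 + 168w + 144 = (w + 10)(w^3 + 4w^2 - 9w - 36) + (42w^2 + 294w + 504)
  w^3 + 4w^2 - 9w - 36 = ((1/42)w - 1/14)(42w^2 + 294w + 504) + (0)
Last nonzero remainder: 42w^2 + 294w + 504. Dividing through by 42 gives the monic gcd w^2 + 7w + 12.

w^2 + 7w + 12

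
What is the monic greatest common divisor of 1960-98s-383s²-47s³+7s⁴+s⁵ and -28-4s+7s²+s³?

Repeated division with remainder:
  s⁵+7s⁴-47s³-383s²-98s+1960 = (s²-43)(s³+7s²-4s-28) + (-54s²-270s+756)
  s³+7s²-4s-28 = (-(1/54)s-1/27)(-54s²-270s+756) + (0)
Last nonzero remainder: -54s²-270s+756. Dividing through by -54 gives the monic gcd s²+5s-14.

-14+5s+s²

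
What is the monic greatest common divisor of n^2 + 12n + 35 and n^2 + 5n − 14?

n + 7

Repeated division with remainder:
  n^2 + 12n + 35 = (n^2 + 5n − 14) + (7n + 49)
  n^2 + 5n − 14 = ((1/7)n − 2/7)(7n + 49) + (0)
Last nonzero remainder: 7n + 49. Dividing through by 7 gives the monic gcd n + 7.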